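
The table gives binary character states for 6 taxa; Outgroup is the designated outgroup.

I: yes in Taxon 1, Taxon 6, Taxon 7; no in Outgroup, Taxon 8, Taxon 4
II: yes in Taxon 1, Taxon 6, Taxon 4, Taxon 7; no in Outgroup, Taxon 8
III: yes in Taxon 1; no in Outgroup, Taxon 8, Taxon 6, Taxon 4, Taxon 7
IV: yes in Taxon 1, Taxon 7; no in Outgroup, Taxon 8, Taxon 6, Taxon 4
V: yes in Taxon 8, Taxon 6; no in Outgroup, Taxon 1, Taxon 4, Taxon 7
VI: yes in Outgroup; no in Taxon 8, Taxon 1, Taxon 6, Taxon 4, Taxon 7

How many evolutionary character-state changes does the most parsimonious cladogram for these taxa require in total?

Character polarity is set by the outgroup: the derived state is whichever differs from the outgroup's state, so for VI the derived state is 'no', and for the remaining characters it is 'yes'.
Only Taxon 1, Taxon 6, and Taxon 7 show the derived state 'yes' for I, supporting them as a clade.
II (derived state 'yes') is shared by Taxon 1, Taxon 4, Taxon 6, and Taxon 7 — a synapomorphy uniting that clade.
III (derived state 'yes') is unique to Taxon 1 (autapomorphy; uninformative for grouping).
IV: derived state 'yes' in Taxon 1 and Taxon 7 only — synapomorphy for {Taxon 1, Taxon 7}.
V (state 'yes') occurs in Taxon 6 and Taxon 8 but conflicts with the nesting implied by the other characters — most parsimoniously interpreted as homoplasy.
VI (derived state 'no') is shared by all ingroup taxa — unites the whole ingroup.
Most parsimonious ingroup topology: (Taxon 8,(((Taxon 1,Taxon 7),Taxon 6),Taxon 4)).
Changes per character on this tree: I: 1; II: 1; III: 1; IV: 1; V: 2; VI: 1.
Total = 7.

7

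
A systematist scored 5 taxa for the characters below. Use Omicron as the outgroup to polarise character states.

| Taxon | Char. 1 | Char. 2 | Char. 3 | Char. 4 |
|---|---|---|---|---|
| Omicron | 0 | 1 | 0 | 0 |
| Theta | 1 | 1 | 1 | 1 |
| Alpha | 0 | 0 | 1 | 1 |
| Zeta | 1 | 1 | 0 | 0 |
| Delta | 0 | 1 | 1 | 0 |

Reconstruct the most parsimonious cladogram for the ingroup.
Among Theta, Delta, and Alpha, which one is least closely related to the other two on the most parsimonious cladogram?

Character polarity is set by the outgroup: the derived state is whichever differs from the outgroup's state, so for Char. 2 the derived state is '0', and for the remaining characters it is '1'.
Char. 1 (state '1') occurs in Theta and Zeta but conflicts with the nesting implied by the other characters — most parsimoniously interpreted as homoplasy.
Char. 2: derived state '0' in Alpha only — an autapomorphy, so it tells us nothing about relationships among taxa.
Char. 3: derived state '1' in Alpha, Delta, and Theta only — synapomorphy for {Alpha, Delta, Theta}.
Char. 4 (derived state '1') is shared by Alpha and Theta — a synapomorphy uniting that clade.
Most parsimonious ingroup topology: (((Theta,Alpha),Delta),Zeta).
Alpha and Theta share a more recent common ancestor with each other than either does with Delta, so Delta is the least closely related of the three.

Delta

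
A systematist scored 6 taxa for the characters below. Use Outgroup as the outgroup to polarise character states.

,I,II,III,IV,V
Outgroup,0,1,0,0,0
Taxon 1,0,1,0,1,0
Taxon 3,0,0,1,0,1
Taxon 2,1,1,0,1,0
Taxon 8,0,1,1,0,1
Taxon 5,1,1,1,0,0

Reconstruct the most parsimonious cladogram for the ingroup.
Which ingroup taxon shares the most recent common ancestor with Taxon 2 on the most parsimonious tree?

Taxon 1

Character polarity is set by the outgroup: the derived state is whichever differs from the outgroup's state, so for II the derived state is '0', and for the remaining characters it is '1'.
I groups Taxon 2 and Taxon 5, which is incompatible with the clades supported by the remaining characters; treating it as convergent (homoplasy) costs fewer steps than any alternative tree.
II (derived state '0') is unique to Taxon 3 (autapomorphy; uninformative for grouping).
III (derived state '1') is shared by Taxon 3, Taxon 5, and Taxon 8 — a synapomorphy uniting that clade.
Only Taxon 1 and Taxon 2 show the derived state '1' for IV, supporting them as a clade.
Only Taxon 3 and Taxon 8 show the derived state '1' for V, supporting them as a clade.
Most parsimonious ingroup topology: ((Taxon 1,Taxon 2),((Taxon 3,Taxon 8),Taxon 5)).
Taxon 2 and Taxon 1 form a cherry on this tree, so they are sister taxa.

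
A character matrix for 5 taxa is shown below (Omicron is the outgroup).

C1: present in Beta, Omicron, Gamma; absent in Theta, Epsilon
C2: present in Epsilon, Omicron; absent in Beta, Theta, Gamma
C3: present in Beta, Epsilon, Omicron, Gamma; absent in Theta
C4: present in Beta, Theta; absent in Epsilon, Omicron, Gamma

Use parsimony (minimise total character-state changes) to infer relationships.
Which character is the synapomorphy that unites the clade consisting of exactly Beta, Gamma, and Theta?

Character polarity is set by the outgroup: the derived state is whichever differs from the outgroup's state, so for C1, C2, C3 the derived state is 'absent', and for the remaining characters it is 'present'.
C1 groups Epsilon and Theta, which is incompatible with the clades supported by the remaining characters; treating it as convergent (homoplasy) costs fewer steps than any alternative tree.
C2 (derived state 'absent') is shared by Beta, Gamma, and Theta — a synapomorphy uniting that clade.
C3 (derived state 'absent') is unique to Theta (autapomorphy; uninformative for grouping).
Only Beta and Theta show the derived state 'present' for C4, supporting them as a clade.
Most parsimonious ingroup topology: (((Beta,Theta),Gamma),Epsilon).
The clade {Beta, Gamma, Theta} is supported by C2: its derived state 'absent' occurs in exactly those taxa and in no other taxon (including the outgroup).

C2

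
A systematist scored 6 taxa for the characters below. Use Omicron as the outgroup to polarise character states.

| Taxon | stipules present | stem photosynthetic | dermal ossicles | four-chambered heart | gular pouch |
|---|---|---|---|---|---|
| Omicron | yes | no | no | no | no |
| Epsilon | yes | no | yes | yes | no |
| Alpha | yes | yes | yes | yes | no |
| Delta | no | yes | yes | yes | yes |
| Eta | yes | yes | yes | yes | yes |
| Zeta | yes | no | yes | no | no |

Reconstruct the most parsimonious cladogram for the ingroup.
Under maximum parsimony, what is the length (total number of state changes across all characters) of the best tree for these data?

Character polarity is set by the outgroup: the derived state is whichever differs from the outgroup's state, so for stipules present the derived state is 'no', and for the remaining characters it is 'yes'.
stipules present: derived state 'no' in Delta only — an autapomorphy, so it tells us nothing about relationships among taxa.
stem photosynthetic: derived state 'yes' in Alpha, Delta, and Eta only — synapomorphy for {Alpha, Delta, Eta}.
dermal ossicles (derived state 'yes') is shared by all ingroup taxa — unites the whole ingroup.
Only Alpha, Delta, Epsilon, and Eta show the derived state 'yes' for four-chambered heart, supporting them as a clade.
Only Delta and Eta show the derived state 'yes' for gular pouch, supporting them as a clade.
Most parsimonious ingroup topology: ((Epsilon,(Alpha,(Delta,Eta))),Zeta).
Changes per character on this tree: stipules present: 1; stem photosynthetic: 1; dermal ossicles: 1; four-chambered heart: 1; gular pouch: 1.
Total = 5.

5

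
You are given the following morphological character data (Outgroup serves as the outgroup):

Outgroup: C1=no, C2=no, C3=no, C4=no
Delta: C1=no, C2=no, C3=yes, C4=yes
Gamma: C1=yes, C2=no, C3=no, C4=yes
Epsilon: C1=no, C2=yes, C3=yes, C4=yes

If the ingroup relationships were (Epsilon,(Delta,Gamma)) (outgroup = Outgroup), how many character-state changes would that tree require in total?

5

Map each character onto (Epsilon,(Delta,Gamma)) (rooted by Outgroup) and count the minimum state changes it requires (Fitch parsimony):
C1: 1; C2: 1; C3: 2; C4: 1.
Total tree length = 5.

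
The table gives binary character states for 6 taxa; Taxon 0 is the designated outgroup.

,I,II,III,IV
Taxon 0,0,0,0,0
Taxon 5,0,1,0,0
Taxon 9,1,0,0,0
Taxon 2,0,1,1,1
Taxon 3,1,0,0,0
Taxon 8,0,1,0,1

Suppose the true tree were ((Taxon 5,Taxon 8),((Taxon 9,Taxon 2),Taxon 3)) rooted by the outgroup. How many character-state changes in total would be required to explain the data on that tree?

Map each character onto ((Taxon 5,Taxon 8),((Taxon 9,Taxon 2),Taxon 3)) (rooted by Taxon 0) and count the minimum state changes it requires (Fitch parsimony):
I: 2; II: 2; III: 1; IV: 2.
Total tree length = 7.

7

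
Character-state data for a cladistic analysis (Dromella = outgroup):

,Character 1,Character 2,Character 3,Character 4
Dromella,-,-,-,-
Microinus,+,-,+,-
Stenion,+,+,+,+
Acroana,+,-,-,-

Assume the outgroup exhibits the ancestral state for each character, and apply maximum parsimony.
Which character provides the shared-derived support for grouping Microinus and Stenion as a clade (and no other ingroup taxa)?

Character 3

The outgroup has state '-' for every character, so '+' is the derived state throughout.
Character 1 (derived state '+') is shared by all ingroup taxa — unites the whole ingroup.
Character 2 (derived state '+') is unique to Stenion (autapomorphy; uninformative for grouping).
Only Microinus and Stenion show the derived state '+' for Character 3, supporting them as a clade.
Character 4: derived state '+' in Stenion only — an autapomorphy, so it tells us nothing about relationships among taxa.
Most parsimonious ingroup topology: ((Stenion,Microinus),Acroana).
The clade {Microinus, Stenion} is supported by Character 3: its derived state '+' occurs in exactly those taxa and in no other taxon (including the outgroup).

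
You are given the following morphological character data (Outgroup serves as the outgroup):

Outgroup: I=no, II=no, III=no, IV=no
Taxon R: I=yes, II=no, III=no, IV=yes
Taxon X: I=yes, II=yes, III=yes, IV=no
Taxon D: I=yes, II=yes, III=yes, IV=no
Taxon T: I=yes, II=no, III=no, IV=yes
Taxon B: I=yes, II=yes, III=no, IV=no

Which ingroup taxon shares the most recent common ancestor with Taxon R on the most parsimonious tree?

The outgroup has state 'no' for every character, so 'yes' is the derived state throughout.
I (derived state 'yes') is shared by all ingroup taxa — unites the whole ingroup.
Only Taxon B, Taxon D, and Taxon X show the derived state 'yes' for II, supporting them as a clade.
III: derived state 'yes' in Taxon D and Taxon X only — synapomorphy for {Taxon D, Taxon X}.
IV: derived state 'yes' in Taxon R and Taxon T only — synapomorphy for {Taxon R, Taxon T}.
Most parsimonious ingroup topology: ((Taxon R,Taxon T),((Taxon X,Taxon D),Taxon B)).
Taxon R and Taxon T form a cherry on this tree, so they are sister taxa.

Taxon T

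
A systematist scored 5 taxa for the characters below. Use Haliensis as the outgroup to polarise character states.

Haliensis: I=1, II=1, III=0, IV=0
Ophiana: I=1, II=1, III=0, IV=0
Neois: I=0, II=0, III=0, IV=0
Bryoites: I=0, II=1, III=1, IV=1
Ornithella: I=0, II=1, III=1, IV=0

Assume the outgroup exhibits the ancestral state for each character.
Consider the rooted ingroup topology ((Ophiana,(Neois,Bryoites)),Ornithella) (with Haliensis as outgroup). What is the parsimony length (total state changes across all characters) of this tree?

6

Map each character onto ((Ophiana,(Neois,Bryoites)),Ornithella) (rooted by Haliensis) and count the minimum state changes it requires (Fitch parsimony):
I: 2; II: 1; III: 2; IV: 1.
Total tree length = 6.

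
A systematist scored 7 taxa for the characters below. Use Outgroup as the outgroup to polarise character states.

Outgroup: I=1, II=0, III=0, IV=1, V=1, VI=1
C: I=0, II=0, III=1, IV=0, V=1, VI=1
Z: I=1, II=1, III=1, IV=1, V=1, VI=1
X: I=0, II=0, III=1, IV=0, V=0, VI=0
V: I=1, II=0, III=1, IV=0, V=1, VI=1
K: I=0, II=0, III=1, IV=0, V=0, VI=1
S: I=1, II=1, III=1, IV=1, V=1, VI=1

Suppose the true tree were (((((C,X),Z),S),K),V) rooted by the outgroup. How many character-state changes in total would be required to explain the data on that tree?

11

Map each character onto (((((C,X),Z),S),K),V) (rooted by Outgroup) and count the minimum state changes it requires (Fitch parsimony):
I: 2; II: 2; III: 1; IV: 3; V: 2; VI: 1.
Total tree length = 11.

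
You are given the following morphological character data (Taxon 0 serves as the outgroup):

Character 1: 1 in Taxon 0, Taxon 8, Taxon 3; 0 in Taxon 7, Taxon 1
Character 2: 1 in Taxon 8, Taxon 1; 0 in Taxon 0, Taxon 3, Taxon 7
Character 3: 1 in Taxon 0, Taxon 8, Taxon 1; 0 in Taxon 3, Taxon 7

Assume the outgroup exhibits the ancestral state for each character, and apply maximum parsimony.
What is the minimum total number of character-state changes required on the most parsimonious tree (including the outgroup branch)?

Character polarity is set by the outgroup: the derived state is whichever differs from the outgroup's state, so for Character 1, Character 3 the derived state is '0', and for the remaining characters it is '1'.
Character 1 (state '0') occurs in Taxon 1 and Taxon 7 but conflicts with the nesting implied by the other characters — most parsimoniously interpreted as homoplasy.
Character 2: derived state '1' in Taxon 1 and Taxon 8 only — synapomorphy for {Taxon 1, Taxon 8}.
Only Taxon 3 and Taxon 7 show the derived state '0' for Character 3, supporting them as a clade.
Most parsimonious ingroup topology: ((Taxon 8,Taxon 1),(Taxon 3,Taxon 7)).
Changes per character on this tree: Character 1: 2; Character 2: 1; Character 3: 1.
Total = 4.

4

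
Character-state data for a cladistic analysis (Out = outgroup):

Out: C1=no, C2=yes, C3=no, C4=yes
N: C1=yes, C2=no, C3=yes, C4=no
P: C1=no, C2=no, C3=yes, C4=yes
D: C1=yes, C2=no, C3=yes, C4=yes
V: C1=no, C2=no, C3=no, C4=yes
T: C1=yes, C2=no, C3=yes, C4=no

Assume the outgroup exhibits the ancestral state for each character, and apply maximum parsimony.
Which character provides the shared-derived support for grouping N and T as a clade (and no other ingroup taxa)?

C4

Character polarity is set by the outgroup: the derived state is whichever differs from the outgroup's state, so for C2, C4 the derived state is 'no', and for the remaining characters it is 'yes'.
C1 (derived state 'yes') is shared by D, N, and T — a synapomorphy uniting that clade.
All ingroup taxa share the derived state 'no' for C2; it defines the ingroup but does not resolve relationships within it.
C3 (derived state 'yes') is shared by D, N, P, and T — a synapomorphy uniting that clade.
C4: derived state 'no' in N and T only — synapomorphy for {N, T}.
Most parsimonious ingroup topology: ((((N,T),D),P),V).
The clade {N, T} is supported by C4: its derived state 'no' occurs in exactly those taxa and in no other taxon (including the outgroup).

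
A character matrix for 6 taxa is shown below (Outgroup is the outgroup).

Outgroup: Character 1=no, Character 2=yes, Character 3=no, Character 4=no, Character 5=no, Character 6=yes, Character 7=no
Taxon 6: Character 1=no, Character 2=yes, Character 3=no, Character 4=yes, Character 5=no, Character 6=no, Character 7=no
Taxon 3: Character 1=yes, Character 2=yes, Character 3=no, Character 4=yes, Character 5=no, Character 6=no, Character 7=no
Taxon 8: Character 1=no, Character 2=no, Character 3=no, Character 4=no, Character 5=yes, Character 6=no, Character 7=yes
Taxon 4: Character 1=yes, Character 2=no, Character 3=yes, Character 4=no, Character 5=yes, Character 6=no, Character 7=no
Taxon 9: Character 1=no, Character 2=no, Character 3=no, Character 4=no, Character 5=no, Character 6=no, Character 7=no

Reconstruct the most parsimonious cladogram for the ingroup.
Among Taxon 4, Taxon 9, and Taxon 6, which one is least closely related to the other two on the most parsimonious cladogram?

Taxon 6

Character polarity is set by the outgroup: the derived state is whichever differs from the outgroup's state, so for Character 2, Character 6 the derived state is 'no', and for the remaining characters it is 'yes'.
Character 1 groups Taxon 3 and Taxon 4, which is incompatible with the clades supported by the remaining characters; treating it as convergent (homoplasy) costs fewer steps than any alternative tree.
Only Taxon 4, Taxon 8, and Taxon 9 show the derived state 'no' for Character 2, supporting them as a clade.
Character 3 (derived state 'yes') is unique to Taxon 4 (autapomorphy; uninformative for grouping).
Character 4 (derived state 'yes') is shared by Taxon 3 and Taxon 6 — a synapomorphy uniting that clade.
Character 5: derived state 'yes' in Taxon 4 and Taxon 8 only — synapomorphy for {Taxon 4, Taxon 8}.
Character 6 (derived state 'no') is shared by all ingroup taxa — unites the whole ingroup.
Character 7 (derived state 'yes') is unique to Taxon 8 (autapomorphy; uninformative for grouping).
Most parsimonious ingroup topology: ((Taxon 6,Taxon 3),((Taxon 8,Taxon 4),Taxon 9)).
Taxon 4 and Taxon 9 share a more recent common ancestor with each other than either does with Taxon 6, so Taxon 6 is the least closely related of the three.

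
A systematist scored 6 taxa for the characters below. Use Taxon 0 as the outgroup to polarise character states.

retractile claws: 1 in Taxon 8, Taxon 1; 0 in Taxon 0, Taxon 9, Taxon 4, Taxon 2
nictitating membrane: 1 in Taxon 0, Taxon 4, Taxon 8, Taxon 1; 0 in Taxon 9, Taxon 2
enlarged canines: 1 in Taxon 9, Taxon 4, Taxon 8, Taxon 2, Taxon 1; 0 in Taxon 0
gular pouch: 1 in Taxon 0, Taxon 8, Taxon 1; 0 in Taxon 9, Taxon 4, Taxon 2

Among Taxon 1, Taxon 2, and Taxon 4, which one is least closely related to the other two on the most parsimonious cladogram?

Character polarity is set by the outgroup: the derived state is whichever differs from the outgroup's state, so for nictitating membrane, gular pouch the derived state is '0', and for the remaining characters it is '1'.
Only Taxon 1 and Taxon 8 show the derived state '1' for retractile claws, supporting them as a clade.
nictitating membrane (derived state '0') is shared by Taxon 2 and Taxon 9 — a synapomorphy uniting that clade.
enlarged canines (derived state '1') is shared by all ingroup taxa — unites the whole ingroup.
Only Taxon 2, Taxon 4, and Taxon 9 show the derived state '0' for gular pouch, supporting them as a clade.
Most parsimonious ingroup topology: (((Taxon 9,Taxon 2),Taxon 4),(Taxon 8,Taxon 1)).
Taxon 2 and Taxon 4 share a more recent common ancestor with each other than either does with Taxon 1, so Taxon 1 is the least closely related of the three.

Taxon 1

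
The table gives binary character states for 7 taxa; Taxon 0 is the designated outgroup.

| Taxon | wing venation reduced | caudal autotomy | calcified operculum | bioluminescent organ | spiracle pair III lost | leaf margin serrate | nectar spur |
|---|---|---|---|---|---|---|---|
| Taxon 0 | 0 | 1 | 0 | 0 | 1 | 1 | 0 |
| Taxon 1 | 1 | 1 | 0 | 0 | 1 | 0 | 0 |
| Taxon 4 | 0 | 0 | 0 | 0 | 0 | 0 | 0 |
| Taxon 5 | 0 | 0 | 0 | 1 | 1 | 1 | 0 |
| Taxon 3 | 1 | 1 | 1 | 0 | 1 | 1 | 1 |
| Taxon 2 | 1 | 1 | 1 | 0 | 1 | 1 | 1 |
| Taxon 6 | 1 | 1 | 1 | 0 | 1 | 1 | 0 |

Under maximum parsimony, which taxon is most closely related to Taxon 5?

Character polarity is set by the outgroup: the derived state is whichever differs from the outgroup's state, so for caudal autotomy, spiracle pair III lost, leaf margin serrate the derived state is '0', and for the remaining characters it is '1'.
Only Taxon 1, Taxon 2, Taxon 3, and Taxon 6 show the derived state '1' for wing venation reduced, supporting them as a clade.
caudal autotomy: derived state '0' in Taxon 4 and Taxon 5 only — synapomorphy for {Taxon 4, Taxon 5}.
Only Taxon 2, Taxon 3, and Taxon 6 show the derived state '1' for calcified operculum, supporting them as a clade.
bioluminescent organ: derived state '1' in Taxon 5 only — an autapomorphy, so it tells us nothing about relationships among taxa.
spiracle pair III lost: derived state '0' in Taxon 4 only — an autapomorphy, so it tells us nothing about relationships among taxa.
leaf margin serrate (state '0') occurs in Taxon 1 and Taxon 4 but conflicts with the nesting implied by the other characters — most parsimoniously interpreted as homoplasy.
nectar spur: derived state '1' in Taxon 2 and Taxon 3 only — synapomorphy for {Taxon 2, Taxon 3}.
Most parsimonious ingroup topology: ((Taxon 1,((Taxon 3,Taxon 2),Taxon 6)),(Taxon 4,Taxon 5)).
Taxon 5 and Taxon 4 form a cherry on this tree, so they are sister taxa.

Taxon 4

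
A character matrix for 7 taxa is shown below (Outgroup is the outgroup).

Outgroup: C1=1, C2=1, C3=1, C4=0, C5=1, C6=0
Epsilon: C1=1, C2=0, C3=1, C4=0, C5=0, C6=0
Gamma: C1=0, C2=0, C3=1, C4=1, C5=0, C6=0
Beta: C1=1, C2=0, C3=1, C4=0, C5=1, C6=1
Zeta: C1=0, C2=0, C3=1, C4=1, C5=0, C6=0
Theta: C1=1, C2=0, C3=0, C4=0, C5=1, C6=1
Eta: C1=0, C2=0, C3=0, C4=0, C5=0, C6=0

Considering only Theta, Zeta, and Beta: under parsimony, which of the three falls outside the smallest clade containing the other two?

Character polarity is set by the outgroup: the derived state is whichever differs from the outgroup's state, so for C1, C2, C3, C5 the derived state is '0', and for the remaining characters it is '1'.
C1 (derived state '0') is shared by Eta, Gamma, and Zeta — a synapomorphy uniting that clade.
C2 (derived state '0') is shared by all ingroup taxa — unites the whole ingroup.
C3 groups Eta and Theta, which is incompatible with the clades supported by the remaining characters; treating it as convergent (homoplasy) costs fewer steps than any alternative tree.
C4: derived state '1' in Gamma and Zeta only — synapomorphy for {Gamma, Zeta}.
C5: derived state '0' in Epsilon, Eta, Gamma, and Zeta only — synapomorphy for {Epsilon, Eta, Gamma, Zeta}.
Only Beta and Theta show the derived state '1' for C6, supporting them as a clade.
Most parsimonious ingroup topology: ((Epsilon,((Gamma,Zeta),Eta)),(Beta,Theta)).
Theta and Beta share a more recent common ancestor with each other than either does with Zeta, so Zeta is the least closely related of the three.

Zeta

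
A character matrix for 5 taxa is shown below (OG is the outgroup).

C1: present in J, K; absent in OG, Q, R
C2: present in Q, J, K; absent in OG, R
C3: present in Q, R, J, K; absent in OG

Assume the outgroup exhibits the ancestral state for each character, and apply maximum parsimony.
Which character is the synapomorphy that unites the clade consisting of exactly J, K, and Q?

The outgroup has state 'absent' for every character, so 'present' is the derived state throughout.
C1: derived state 'present' in J and K only — synapomorphy for {J, K}.
Only J, K, and Q show the derived state 'present' for C2, supporting them as a clade.
All ingroup taxa share the derived state 'present' for C3; it defines the ingroup but does not resolve relationships within it.
Most parsimonious ingroup topology: ((Q,(J,K)),R).
The clade {J, K, Q} is supported by C2: its derived state 'present' occurs in exactly those taxa and in no other taxon (including the outgroup).

C2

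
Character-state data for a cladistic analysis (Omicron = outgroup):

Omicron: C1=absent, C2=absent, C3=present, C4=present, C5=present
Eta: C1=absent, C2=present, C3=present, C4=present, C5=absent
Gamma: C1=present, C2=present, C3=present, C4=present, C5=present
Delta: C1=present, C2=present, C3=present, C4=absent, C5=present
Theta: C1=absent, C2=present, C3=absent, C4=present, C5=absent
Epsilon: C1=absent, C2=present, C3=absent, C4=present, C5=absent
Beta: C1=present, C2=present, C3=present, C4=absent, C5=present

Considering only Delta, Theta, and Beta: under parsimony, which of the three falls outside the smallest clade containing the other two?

Theta

Character polarity is set by the outgroup: the derived state is whichever differs from the outgroup's state, so for C3, C4, C5 the derived state is 'absent', and for the remaining characters it is 'present'.
Only Beta, Delta, and Gamma show the derived state 'present' for C1, supporting them as a clade.
C2 (derived state 'present') is shared by all ingroup taxa — unites the whole ingroup.
C3 (derived state 'absent') is shared by Epsilon and Theta — a synapomorphy uniting that clade.
C4: derived state 'absent' in Beta and Delta only — synapomorphy for {Beta, Delta}.
C5 (derived state 'absent') is shared by Epsilon, Eta, and Theta — a synapomorphy uniting that clade.
Most parsimonious ingroup topology: ((Eta,(Theta,Epsilon)),(Gamma,(Delta,Beta))).
Beta and Delta share a more recent common ancestor with each other than either does with Theta, so Theta is the least closely related of the three.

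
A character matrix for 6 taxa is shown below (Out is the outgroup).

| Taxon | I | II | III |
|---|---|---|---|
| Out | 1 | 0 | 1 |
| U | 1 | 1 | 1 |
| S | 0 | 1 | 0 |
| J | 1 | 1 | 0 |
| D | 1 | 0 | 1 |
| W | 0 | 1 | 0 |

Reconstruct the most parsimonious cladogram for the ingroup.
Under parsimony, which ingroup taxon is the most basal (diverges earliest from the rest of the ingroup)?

D

Character polarity is set by the outgroup: the derived state is whichever differs from the outgroup's state, so for I, III the derived state is '0', and for the remaining characters it is '1'.
I (derived state '0') is shared by S and W — a synapomorphy uniting that clade.
II (derived state '1') is shared by J, S, U, and W — a synapomorphy uniting that clade.
Only J, S, and W show the derived state '0' for III, supporting them as a clade.
Most parsimonious ingroup topology: ((U,((S,W),J)),D).
D is sister to the clade containing all other ingroup taxa, so it is the earliest-diverging (most basal) ingroup lineage.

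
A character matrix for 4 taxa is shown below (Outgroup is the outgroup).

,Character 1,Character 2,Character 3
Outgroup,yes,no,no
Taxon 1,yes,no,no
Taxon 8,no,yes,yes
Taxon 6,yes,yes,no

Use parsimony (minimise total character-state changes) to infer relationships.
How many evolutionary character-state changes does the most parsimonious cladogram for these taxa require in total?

Character polarity is set by the outgroup: the derived state is whichever differs from the outgroup's state, so for Character 1 the derived state is 'no', and for the remaining characters it is 'yes'.
Character 1: derived state 'no' in Taxon 8 only — an autapomorphy, so it tells us nothing about relationships among taxa.
Character 2 (derived state 'yes') is shared by Taxon 6 and Taxon 8 — a synapomorphy uniting that clade.
Character 3: derived state 'yes' in Taxon 8 only — an autapomorphy, so it tells us nothing about relationships among taxa.
Most parsimonious ingroup topology: (Taxon 1,(Taxon 8,Taxon 6)).
Changes per character on this tree: Character 1: 1; Character 2: 1; Character 3: 1.
Total = 3.

3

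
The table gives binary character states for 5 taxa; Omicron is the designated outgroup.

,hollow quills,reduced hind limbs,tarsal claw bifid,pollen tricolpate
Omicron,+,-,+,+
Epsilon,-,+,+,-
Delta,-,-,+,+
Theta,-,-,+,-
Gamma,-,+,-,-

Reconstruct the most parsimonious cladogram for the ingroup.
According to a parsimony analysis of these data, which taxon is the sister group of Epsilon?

Gamma

Character polarity is set by the outgroup: the derived state is whichever differs from the outgroup's state, so for hollow quills, tarsal claw bifid, pollen tricolpate the derived state is '-', and for the remaining characters it is '+'.
hollow quills (derived state '-') is shared by all ingroup taxa — unites the whole ingroup.
reduced hind limbs (derived state '+') is shared by Epsilon and Gamma — a synapomorphy uniting that clade.
tarsal claw bifid: derived state '-' in Gamma only — an autapomorphy, so it tells us nothing about relationships among taxa.
pollen tricolpate (derived state '-') is shared by Epsilon, Gamma, and Theta — a synapomorphy uniting that clade.
Most parsimonious ingroup topology: (((Epsilon,Gamma),Theta),Delta).
Epsilon and Gamma form a cherry on this tree, so they are sister taxa.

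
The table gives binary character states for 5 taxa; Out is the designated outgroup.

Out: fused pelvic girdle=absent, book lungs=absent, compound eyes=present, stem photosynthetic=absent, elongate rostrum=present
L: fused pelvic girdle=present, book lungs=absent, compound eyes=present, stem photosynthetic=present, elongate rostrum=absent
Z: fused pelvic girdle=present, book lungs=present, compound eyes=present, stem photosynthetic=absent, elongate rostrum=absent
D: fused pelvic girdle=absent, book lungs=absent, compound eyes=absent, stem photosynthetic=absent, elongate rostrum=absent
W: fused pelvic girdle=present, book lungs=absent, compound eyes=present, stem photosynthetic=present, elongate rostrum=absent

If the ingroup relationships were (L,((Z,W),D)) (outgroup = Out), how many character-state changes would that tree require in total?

Map each character onto (L,((Z,W),D)) (rooted by Out) and count the minimum state changes it requires (Fitch parsimony):
fused pelvic girdle: 2; book lungs: 1; compound eyes: 1; stem photosynthetic: 2; elongate rostrum: 1.
Total tree length = 7.

7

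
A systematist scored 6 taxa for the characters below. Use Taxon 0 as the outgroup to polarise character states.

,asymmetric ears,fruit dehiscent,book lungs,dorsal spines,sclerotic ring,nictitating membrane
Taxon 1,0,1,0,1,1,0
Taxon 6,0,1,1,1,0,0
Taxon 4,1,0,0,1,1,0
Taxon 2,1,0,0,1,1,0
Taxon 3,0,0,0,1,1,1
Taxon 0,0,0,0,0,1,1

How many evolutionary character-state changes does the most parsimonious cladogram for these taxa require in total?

6

Character polarity is set by the outgroup: the derived state is whichever differs from the outgroup's state, so for sclerotic ring, nictitating membrane the derived state is '0', and for the remaining characters it is '1'.
asymmetric ears: derived state '1' in Taxon 2 and Taxon 4 only — synapomorphy for {Taxon 2, Taxon 4}.
Only Taxon 1 and Taxon 6 show the derived state '1' for fruit dehiscent, supporting them as a clade.
book lungs (derived state '1') is unique to Taxon 6 (autapomorphy; uninformative for grouping).
dorsal spines (derived state '1') is shared by all ingroup taxa — unites the whole ingroup.
sclerotic ring (derived state '0') is unique to Taxon 6 (autapomorphy; uninformative for grouping).
nictitating membrane: derived state '0' in Taxon 1, Taxon 2, Taxon 4, and Taxon 6 only — synapomorphy for {Taxon 1, Taxon 2, Taxon 4, Taxon 6}.
Most parsimonious ingroup topology: (((Taxon 2,Taxon 4),(Taxon 1,Taxon 6)),Taxon 3).
Changes per character on this tree: asymmetric ears: 1; fruit dehiscent: 1; book lungs: 1; dorsal spines: 1; sclerotic ring: 1; nictitating membrane: 1.
Total = 6.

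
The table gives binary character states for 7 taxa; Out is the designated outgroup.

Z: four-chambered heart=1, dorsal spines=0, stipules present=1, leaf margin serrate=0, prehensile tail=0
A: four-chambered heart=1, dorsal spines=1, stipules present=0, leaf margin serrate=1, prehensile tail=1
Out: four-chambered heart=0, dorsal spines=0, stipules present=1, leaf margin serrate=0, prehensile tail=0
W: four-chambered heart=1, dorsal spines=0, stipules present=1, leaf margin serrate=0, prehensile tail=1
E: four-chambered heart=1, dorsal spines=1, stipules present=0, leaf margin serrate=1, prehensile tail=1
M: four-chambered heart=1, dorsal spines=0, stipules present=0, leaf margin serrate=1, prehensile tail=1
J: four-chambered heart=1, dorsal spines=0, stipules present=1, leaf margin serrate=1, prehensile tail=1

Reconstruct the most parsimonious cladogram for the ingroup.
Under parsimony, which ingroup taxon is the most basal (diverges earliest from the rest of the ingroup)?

Z

Character polarity is set by the outgroup: the derived state is whichever differs from the outgroup's state, so for stipules present the derived state is '0', and for the remaining characters it is '1'.
All ingroup taxa share the derived state '1' for four-chambered heart; it defines the ingroup but does not resolve relationships within it.
dorsal spines: derived state '1' in A and E only — synapomorphy for {A, E}.
Only A, E, and M show the derived state '0' for stipules present, supporting them as a clade.
leaf margin serrate (derived state '1') is shared by A, E, J, and M — a synapomorphy uniting that clade.
Only A, E, J, M, and W show the derived state '1' for prehensile tail, supporting them as a clade.
Most parsimonious ingroup topology: ((W,(((E,A),M),J)),Z).
Z is sister to the clade containing all other ingroup taxa, so it is the earliest-diverging (most basal) ingroup lineage.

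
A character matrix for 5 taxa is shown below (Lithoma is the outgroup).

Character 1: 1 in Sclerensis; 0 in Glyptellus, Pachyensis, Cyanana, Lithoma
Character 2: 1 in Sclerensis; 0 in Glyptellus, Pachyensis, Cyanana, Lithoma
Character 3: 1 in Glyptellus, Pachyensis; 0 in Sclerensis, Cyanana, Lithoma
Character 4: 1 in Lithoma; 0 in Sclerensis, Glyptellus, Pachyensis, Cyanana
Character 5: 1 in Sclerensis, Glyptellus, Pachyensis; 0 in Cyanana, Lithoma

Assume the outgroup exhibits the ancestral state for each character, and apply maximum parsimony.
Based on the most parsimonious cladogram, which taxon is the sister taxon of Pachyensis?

Glyptellus

Character polarity is set by the outgroup: the derived state is whichever differs from the outgroup's state, so for Character 4 the derived state is '0', and for the remaining characters it is '1'.
Character 1 (derived state '1') is unique to Sclerensis (autapomorphy; uninformative for grouping).
Character 2 (derived state '1') is unique to Sclerensis (autapomorphy; uninformative for grouping).
Character 3: derived state '1' in Glyptellus and Pachyensis only — synapomorphy for {Glyptellus, Pachyensis}.
All ingroup taxa share the derived state '0' for Character 4; it defines the ingroup but does not resolve relationships within it.
Character 5: derived state '1' in Glyptellus, Pachyensis, and Sclerensis only — synapomorphy for {Glyptellus, Pachyensis, Sclerensis}.
Most parsimonious ingroup topology: (Cyanana,((Pachyensis,Glyptellus),Sclerensis)).
Pachyensis and Glyptellus form a cherry on this tree, so they are sister taxa.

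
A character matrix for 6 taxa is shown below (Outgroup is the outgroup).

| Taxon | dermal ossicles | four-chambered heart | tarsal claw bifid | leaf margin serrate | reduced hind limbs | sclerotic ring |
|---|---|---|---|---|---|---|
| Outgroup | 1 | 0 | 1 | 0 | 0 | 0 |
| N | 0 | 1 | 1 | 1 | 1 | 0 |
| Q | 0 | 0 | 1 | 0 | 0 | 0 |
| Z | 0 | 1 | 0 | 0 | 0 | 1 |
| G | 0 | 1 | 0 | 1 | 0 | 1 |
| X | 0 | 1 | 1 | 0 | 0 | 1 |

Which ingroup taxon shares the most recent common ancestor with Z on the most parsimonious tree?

Character polarity is set by the outgroup: the derived state is whichever differs from the outgroup's state, so for dermal ossicles, tarsal claw bifid the derived state is '0', and for the remaining characters it is '1'.
All ingroup taxa share the derived state '0' for dermal ossicles; it defines the ingroup but does not resolve relationships within it.
Only G, N, X, and Z show the derived state '1' for four-chambered heart, supporting them as a clade.
Only G and Z show the derived state '0' for tarsal claw bifid, supporting them as a clade.
leaf margin serrate groups G and N, which is incompatible with the clades supported by the remaining characters; treating it as convergent (homoplasy) costs fewer steps than any alternative tree.
reduced hind limbs (derived state '1') is unique to N (autapomorphy; uninformative for grouping).
Only G, X, and Z show the derived state '1' for sclerotic ring, supporting them as a clade.
Most parsimonious ingroup topology: ((N,((Z,G),X)),Q).
Z and G form a cherry on this tree, so they are sister taxa.

G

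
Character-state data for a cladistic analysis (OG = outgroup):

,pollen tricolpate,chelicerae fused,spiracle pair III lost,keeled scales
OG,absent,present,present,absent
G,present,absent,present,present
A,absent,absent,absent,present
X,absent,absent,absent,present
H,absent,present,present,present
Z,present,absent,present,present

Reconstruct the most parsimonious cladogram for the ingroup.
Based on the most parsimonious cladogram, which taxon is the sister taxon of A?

Character polarity is set by the outgroup: the derived state is whichever differs from the outgroup's state, so for chelicerae fused, spiracle pair III lost the derived state is 'absent', and for the remaining characters it is 'present'.
Only G and Z show the derived state 'present' for pollen tricolpate, supporting them as a clade.
chelicerae fused: derived state 'absent' in A, G, X, and Z only — synapomorphy for {A, G, X, Z}.
spiracle pair III lost: derived state 'absent' in A and X only — synapomorphy for {A, X}.
All ingroup taxa share the derived state 'present' for keeled scales; it defines the ingroup but does not resolve relationships within it.
Most parsimonious ingroup topology: (((G,Z),(A,X)),H).
A and X form a cherry on this tree, so they are sister taxa.

X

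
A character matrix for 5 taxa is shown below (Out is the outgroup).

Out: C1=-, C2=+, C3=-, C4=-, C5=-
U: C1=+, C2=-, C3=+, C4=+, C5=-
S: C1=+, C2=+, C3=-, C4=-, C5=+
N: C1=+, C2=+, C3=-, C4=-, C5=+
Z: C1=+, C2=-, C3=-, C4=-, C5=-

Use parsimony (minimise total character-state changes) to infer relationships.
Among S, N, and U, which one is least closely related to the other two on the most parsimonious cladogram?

U

Character polarity is set by the outgroup: the derived state is whichever differs from the outgroup's state, so for C2 the derived state is '-', and for the remaining characters it is '+'.
C1 (derived state '+') is shared by all ingroup taxa — unites the whole ingroup.
Only U and Z show the derived state '-' for C2, supporting them as a clade.
C3 (derived state '+') is unique to U (autapomorphy; uninformative for grouping).
C4 (derived state '+') is unique to U (autapomorphy; uninformative for grouping).
C5: derived state '+' in N and S only — synapomorphy for {N, S}.
Most parsimonious ingroup topology: ((U,Z),(S,N)).
N and S share a more recent common ancestor with each other than either does with U, so U is the least closely related of the three.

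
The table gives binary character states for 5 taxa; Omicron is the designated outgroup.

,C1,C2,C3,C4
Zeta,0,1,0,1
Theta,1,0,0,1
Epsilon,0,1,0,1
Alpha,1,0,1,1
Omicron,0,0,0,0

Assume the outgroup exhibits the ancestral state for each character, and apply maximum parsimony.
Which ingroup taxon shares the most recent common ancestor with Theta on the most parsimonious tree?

The outgroup has state '0' for every character, so '1' is the derived state throughout.
Only Alpha and Theta show the derived state '1' for C1, supporting them as a clade.
C2 (derived state '1') is shared by Epsilon and Zeta — a synapomorphy uniting that clade.
C3: derived state '1' in Alpha only — an autapomorphy, so it tells us nothing about relationships among taxa.
All ingroup taxa share the derived state '1' for C4; it defines the ingroup but does not resolve relationships within it.
Most parsimonious ingroup topology: ((Theta,Alpha),(Epsilon,Zeta)).
Theta and Alpha form a cherry on this tree, so they are sister taxa.

Alpha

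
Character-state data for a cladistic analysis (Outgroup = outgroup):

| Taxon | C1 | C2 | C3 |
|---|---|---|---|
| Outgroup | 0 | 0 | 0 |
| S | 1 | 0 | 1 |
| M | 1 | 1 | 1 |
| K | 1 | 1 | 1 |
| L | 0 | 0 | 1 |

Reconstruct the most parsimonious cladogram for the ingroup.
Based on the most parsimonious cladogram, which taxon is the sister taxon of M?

K

The outgroup has state '0' for every character, so '1' is the derived state throughout.
Only K, M, and S show the derived state '1' for C1, supporting them as a clade.
Only K and M show the derived state '1' for C2, supporting them as a clade.
All ingroup taxa share the derived state '1' for C3; it defines the ingroup but does not resolve relationships within it.
Most parsimonious ingroup topology: ((S,(M,K)),L).
M and K form a cherry on this tree, so they are sister taxa.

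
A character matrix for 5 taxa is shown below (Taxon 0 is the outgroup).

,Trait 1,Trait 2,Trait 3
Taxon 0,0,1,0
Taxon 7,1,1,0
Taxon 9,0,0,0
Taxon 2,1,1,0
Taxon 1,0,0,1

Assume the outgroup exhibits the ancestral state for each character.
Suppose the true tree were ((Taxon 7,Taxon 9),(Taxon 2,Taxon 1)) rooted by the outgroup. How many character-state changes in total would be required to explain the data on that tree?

5

Map each character onto ((Taxon 7,Taxon 9),(Taxon 2,Taxon 1)) (rooted by Taxon 0) and count the minimum state changes it requires (Fitch parsimony):
Trait 1: 2; Trait 2: 2; Trait 3: 1.
Total tree length = 5.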